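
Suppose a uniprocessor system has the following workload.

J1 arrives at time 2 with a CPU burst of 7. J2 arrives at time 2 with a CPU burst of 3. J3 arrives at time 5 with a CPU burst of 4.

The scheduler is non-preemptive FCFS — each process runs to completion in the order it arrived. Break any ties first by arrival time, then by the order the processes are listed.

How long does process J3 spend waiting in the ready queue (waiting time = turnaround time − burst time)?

Gantt: | idle 0-2 | J1 2-9 | J2 9-12 | J3 12-16 |
Completion: J1=9  J2=12  J3=16
Turnaround (C−A): J1=7  J2=10  J3=11
Waiting(J3) = turnaround − burst = 11 − 4 = 7

7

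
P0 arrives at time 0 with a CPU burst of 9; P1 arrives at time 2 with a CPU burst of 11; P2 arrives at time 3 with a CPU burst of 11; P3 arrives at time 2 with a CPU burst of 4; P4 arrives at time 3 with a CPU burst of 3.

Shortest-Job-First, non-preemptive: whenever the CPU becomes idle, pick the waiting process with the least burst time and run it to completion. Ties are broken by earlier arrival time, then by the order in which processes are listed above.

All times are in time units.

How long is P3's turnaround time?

14

Schedule: | P0 0-9 | P4 9-12 | P3 12-16 | P1 16-27 | P2 27-38 |
Completion: P0=9  P1=27  P2=38  P3=16  P4=12
Turnaround (C−A): P0=9  P1=25  P2=35  P3=14  P4=9
Turnaround(P3) = completion − arrival = 16 − 2 = 14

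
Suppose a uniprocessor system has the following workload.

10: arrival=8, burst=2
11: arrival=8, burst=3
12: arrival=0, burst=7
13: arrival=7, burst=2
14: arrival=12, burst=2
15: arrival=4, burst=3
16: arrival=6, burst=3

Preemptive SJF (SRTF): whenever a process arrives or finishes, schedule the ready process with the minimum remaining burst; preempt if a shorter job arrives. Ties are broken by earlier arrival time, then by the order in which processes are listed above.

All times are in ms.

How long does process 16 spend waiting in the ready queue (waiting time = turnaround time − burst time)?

Schedule: | 12 0-7 | 13 7-9 | 10 9-11 | 15 11-14 | 14 14-16 | 16 16-19 | 11 19-22 |
Completion: 10=11  11=22  12=7  13=9  14=16  15=14  16=19
Turnaround (C−A): 10=3  11=14  12=7  13=2  14=4  15=10  16=13
Waiting(16) = turnaround − burst = 13 − 3 = 10

10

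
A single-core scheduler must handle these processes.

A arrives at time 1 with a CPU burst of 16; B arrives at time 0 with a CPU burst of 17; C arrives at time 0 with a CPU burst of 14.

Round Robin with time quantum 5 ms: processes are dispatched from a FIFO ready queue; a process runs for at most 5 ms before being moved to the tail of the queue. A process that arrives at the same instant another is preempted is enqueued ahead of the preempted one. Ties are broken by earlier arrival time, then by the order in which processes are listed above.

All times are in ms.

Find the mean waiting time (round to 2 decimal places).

28.00

Timeline: | B 0-5 | C 5-10 | A 10-15 | B 15-20 | C 20-25 | A 25-30 | B 30-35 | C 35-39 | A 39-44 | B 44-46 | A 46-47 |
Completion: A=47  B=46  C=39
Turnaround (C−A): A=46  B=46  C=39
Waiting times: A=30, B=29, C=25
Average waiting = (30+29+25) / 3 = 84/3 = 28.00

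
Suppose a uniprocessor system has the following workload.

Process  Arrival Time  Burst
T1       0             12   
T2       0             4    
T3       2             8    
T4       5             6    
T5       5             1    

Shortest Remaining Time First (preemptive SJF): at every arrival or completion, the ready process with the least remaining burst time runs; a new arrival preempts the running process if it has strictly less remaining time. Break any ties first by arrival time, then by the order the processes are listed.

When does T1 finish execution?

Gantt: | T2 0-4 | T3 4-5 | T5 5-6 | T4 6-12 | T3 12-19 | T1 19-31 |
Completion: T1=31  T2=4  T3=19  T4=12  T5=6
Turnaround (C−A): T1=31  T2=4  T3=17  T4=7  T5=1

31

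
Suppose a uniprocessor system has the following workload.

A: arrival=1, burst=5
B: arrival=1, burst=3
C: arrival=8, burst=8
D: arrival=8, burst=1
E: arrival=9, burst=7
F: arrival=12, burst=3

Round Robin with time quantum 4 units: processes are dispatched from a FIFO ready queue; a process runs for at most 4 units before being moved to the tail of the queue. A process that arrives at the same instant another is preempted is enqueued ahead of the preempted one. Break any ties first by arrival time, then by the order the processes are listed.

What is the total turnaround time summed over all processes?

Schedule: | idle 0-1 | A 1-5 | B 5-8 | A 8-9 | C 9-13 | D 13-14 | E 14-18 | F 18-21 | C 21-25 | E 25-28 |
Completion: A=9  B=8  C=25  D=14  E=28  F=21
Turnaround (C−A): A=8  B=7  C=17  D=6  E=19  F=9
Turnaround = completion − arrival: A=8, B=7, C=17, D=6, E=19, F=9
Total turnaround = 8 + 7 + 17 + 6 + 19 + 9 = 66

66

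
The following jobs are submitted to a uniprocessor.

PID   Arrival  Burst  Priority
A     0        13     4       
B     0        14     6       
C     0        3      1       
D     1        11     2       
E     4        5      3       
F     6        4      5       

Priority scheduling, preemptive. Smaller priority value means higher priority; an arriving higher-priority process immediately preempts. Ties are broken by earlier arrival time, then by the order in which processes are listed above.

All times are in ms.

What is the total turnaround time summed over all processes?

Schedule: | C 0-3 | D 3-14 | E 14-19 | A 19-32 | F 32-36 | B 36-50 |
Completion: A=32  B=50  C=3  D=14  E=19  F=36
Turnaround = completion − arrival: A=32, B=50, C=3, D=13, E=15, F=30
Total turnaround = 32 + 50 + 3 + 13 + 15 + 30 = 143

143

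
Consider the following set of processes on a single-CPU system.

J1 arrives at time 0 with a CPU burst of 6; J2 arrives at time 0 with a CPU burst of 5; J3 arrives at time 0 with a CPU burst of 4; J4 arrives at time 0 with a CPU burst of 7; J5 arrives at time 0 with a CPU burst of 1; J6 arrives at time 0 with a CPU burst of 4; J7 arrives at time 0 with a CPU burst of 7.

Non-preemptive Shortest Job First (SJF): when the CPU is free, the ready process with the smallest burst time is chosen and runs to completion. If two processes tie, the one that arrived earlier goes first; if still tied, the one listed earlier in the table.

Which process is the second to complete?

Timeline: | J5 0-1 | J3 1-5 | J6 5-9 | J2 9-14 | J1 14-20 | J4 20-27 | J7 27-34 |
Completion: J1=20  J2=14  J3=5  J4=27  J5=1  J6=9  J7=34
Turnaround (C−A): J1=20  J2=14  J3=5  J4=27  J5=1  J6=9  J7=34
Finish order: J5 → J3 → J6 → J2 → J1 → J4 → J7

J3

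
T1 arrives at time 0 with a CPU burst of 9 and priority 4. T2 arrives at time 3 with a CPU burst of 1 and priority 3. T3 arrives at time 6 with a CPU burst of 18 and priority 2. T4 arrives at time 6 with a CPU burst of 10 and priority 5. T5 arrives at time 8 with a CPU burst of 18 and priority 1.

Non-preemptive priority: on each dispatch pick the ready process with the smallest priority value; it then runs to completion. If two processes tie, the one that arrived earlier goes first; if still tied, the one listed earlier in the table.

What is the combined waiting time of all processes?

Gantt: | T1 0-9 | T5 9-27 | T3 27-45 | T2 45-46 | T4 46-56 |
Completion: T1=9  T2=46  T3=45  T4=56  T5=27
Turnaround (C−A): T1=9  T2=43  T3=39  T4=50  T5=19
Waiting = turnaround − burst: T1=0, T2=42, T3=21, T4=40, T5=1
Total waiting = 0 + 42 + 21 + 40 + 1 = 104

104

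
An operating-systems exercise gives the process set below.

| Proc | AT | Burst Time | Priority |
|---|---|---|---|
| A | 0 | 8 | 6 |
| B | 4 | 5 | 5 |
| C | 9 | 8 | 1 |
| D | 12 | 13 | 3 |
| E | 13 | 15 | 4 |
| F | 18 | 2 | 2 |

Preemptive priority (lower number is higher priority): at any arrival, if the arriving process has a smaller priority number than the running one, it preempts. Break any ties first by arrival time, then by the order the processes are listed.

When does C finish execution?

Gantt: | A 0-4 | B 4-9 | C 9-17 | D 17-18 | F 18-20 | D 20-32 | E 32-47 | A 47-51 |
Completion: A=51  B=9  C=17  D=32  E=47  F=20

17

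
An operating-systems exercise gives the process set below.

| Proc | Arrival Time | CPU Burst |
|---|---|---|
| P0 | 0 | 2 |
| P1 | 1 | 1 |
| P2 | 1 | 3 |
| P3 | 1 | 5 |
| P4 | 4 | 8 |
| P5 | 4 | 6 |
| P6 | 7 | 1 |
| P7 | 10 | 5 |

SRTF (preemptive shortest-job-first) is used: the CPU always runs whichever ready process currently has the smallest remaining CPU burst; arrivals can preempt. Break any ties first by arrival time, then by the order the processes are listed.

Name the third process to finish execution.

P2

Schedule: | P0 0-2 | P1 2-3 | P2 3-6 | P3 6-7 | P6 7-8 | P3 8-12 | P7 12-17 | P5 17-23 | P4 23-31 |
Completion: P0=2  P1=3  P2=6  P3=12  P4=31  P5=23  P6=8  P7=17
Finish order: P0 → P1 → P2 → P6 → P3 → P7 → P5 → P4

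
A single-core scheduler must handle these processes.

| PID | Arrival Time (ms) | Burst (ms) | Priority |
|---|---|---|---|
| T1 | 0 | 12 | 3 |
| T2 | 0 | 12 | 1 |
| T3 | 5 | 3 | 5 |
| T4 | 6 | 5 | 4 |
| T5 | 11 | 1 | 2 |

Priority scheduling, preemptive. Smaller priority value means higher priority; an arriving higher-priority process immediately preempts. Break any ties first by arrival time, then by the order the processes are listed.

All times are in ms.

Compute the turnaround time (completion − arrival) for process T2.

12

Schedule: | T2 0-12 | T5 12-13 | T1 13-25 | T4 25-30 | T3 30-33 |
Completion: T1=25  T2=12  T3=33  T4=30  T5=13
Turnaround (C−A): T1=25  T2=12  T3=28  T4=24  T5=2
Turnaround(T2) = completion − arrival = 12 − 0 = 12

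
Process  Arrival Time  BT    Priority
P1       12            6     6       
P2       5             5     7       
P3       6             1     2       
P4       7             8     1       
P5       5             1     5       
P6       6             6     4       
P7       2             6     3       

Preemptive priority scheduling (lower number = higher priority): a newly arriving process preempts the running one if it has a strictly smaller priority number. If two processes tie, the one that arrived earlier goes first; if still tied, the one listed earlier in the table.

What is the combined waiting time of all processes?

75

Gantt: | idle 0-2 | P7 2-6 | P3 6-7 | P4 7-15 | P7 15-17 | P6 17-23 | P5 23-24 | P1 24-30 | P2 30-35 |
Completion: P1=30  P2=35  P3=7  P4=15  P5=24  P6=23  P7=17
Turnaround (C−A): P1=18  P2=30  P3=1  P4=8  P5=19  P6=17  P7=15
Waiting = turnaround − burst: P1=12, P2=25, P3=0, P4=0, P5=18, P6=11, P7=9
Total waiting = 12 + 25 + 0 + 0 + 18 + 11 + 9 = 75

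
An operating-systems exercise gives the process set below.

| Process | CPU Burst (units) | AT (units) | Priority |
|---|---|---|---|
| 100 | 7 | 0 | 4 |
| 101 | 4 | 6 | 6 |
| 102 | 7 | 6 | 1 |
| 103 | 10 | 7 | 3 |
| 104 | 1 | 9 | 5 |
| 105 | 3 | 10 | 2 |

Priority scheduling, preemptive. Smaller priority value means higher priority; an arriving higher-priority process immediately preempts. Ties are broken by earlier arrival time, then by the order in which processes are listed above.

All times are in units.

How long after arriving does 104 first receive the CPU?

18

Schedule: | 100 0-6 | 102 6-13 | 105 13-16 | 103 16-26 | 100 26-27 | 104 27-28 | 101 28-32 |
Completion: 100=27  101=32  102=13  103=26  104=28  105=16
Response(104) = first start − arrival = 27 − 9 = 18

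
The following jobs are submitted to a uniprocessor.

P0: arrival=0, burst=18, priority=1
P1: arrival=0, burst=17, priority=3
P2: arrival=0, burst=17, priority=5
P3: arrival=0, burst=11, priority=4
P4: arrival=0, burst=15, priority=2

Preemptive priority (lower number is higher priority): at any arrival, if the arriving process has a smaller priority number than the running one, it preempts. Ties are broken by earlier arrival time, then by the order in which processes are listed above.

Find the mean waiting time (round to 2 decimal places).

32.40

Gantt: | P0 0-18 | P4 18-33 | P1 33-50 | P3 50-61 | P2 61-78 |
Completion: P0=18  P1=50  P2=78  P3=61  P4=33
Turnaround (C−A): P0=18  P1=50  P2=78  P3=61  P4=33
Waiting times: P0=0, P1=33, P2=61, P3=50, P4=18
Average waiting = (0+33+61+50+18) / 5 = 162/5 = 32.40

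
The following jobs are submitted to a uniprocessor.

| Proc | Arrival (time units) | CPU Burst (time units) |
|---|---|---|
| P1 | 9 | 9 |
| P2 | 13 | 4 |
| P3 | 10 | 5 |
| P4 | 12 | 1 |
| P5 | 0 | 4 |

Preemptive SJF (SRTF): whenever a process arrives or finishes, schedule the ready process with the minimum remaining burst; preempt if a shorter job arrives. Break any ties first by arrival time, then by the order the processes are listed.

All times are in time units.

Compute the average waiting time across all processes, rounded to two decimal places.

2.80

Timeline: | P5 0-4 | idle 4-9 | P1 9-10 | P3 10-12 | P4 12-13 | P3 13-16 | P2 16-20 | P1 20-28 |
Completion: P1=28  P2=20  P3=16  P4=13  P5=4
Waiting times: P1=10, P2=3, P3=1, P4=0, P5=0
Average waiting = (10+3+1+0+0) / 5 = 14/5 = 2.80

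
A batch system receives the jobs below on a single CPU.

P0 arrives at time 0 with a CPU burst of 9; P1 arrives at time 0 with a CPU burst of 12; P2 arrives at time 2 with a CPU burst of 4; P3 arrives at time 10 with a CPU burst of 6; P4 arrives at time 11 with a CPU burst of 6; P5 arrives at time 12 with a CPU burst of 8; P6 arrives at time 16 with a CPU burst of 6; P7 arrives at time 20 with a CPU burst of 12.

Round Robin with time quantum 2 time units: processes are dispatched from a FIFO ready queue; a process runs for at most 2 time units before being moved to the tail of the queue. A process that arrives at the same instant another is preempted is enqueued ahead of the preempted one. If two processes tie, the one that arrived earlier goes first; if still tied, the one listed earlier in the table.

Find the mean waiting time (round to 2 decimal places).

28.38

Gantt: | P0 0-2 | P1 2-4 | P2 4-6 | P0 6-8 | P1 8-10 | P2 10-12 | P0 12-14 | P3 14-16 | P1 16-18 | P4 18-20 | P5 20-22 | P0 22-24 | P6 24-26 | P3 26-28 | P1 28-30 | P7 30-32 | P4 32-34 | P5 34-36 | P0 36-37 | P6 37-39 | P3 39-41 | P1 41-43 | P7 43-45 | P4 45-47 | P5 47-49 | P6 49-51 | P1 51-53 | P7 53-55 | P5 55-57 | P7 57-63 |
Completion: P0=37  P1=53  P2=12  P3=41  P4=47  P5=57  P6=51  P7=63
Turnaround (C−A): P0=37  P1=53  P2=10  P3=31  P4=36  P5=45  P6=35  P7=43
Waiting times: P0=28, P1=41, P2=6, P3=25, P4=30, P5=37, P6=29, P7=31
Average waiting = (28+41+6+25+30+37+29+31) / 8 = 227/8 = 28.38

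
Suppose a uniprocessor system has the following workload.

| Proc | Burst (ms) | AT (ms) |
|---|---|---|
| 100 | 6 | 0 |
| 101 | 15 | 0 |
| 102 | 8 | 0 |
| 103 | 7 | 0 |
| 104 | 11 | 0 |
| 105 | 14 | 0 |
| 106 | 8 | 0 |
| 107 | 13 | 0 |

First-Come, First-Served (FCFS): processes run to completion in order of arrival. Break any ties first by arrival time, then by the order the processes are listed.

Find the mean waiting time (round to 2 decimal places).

Schedule: | 100 0-6 | 101 6-21 | 102 21-29 | 103 29-36 | 104 36-47 | 105 47-61 | 106 61-69 | 107 69-82 |
Completion: 100=6  101=21  102=29  103=36  104=47  105=61  106=69  107=82
Turnaround (C−A): 100=6  101=21  102=29  103=36  104=47  105=61  106=69  107=82
Waiting times: 100=0, 101=6, 102=21, 103=29, 104=36, 105=47, 106=61, 107=69
Average waiting = (0+6+21+29+36+47+61+69) / 8 = 269/8 = 33.63

33.63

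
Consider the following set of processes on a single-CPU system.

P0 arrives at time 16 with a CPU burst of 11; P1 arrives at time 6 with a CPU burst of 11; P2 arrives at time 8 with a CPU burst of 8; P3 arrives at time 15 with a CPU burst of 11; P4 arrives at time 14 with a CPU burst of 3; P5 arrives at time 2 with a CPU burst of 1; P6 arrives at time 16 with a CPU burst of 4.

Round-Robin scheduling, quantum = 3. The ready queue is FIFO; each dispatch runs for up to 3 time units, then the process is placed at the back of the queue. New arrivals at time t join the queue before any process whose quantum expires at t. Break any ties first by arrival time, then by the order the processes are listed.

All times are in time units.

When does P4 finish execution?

21

Gantt: | idle 0-2 | P5 2-3 | idle 3-6 | P1 6-9 | P2 9-12 | P1 12-15 | P2 15-18 | P4 18-21 | P3 21-24 | P1 24-27 | P0 27-30 | P6 30-33 | P2 33-35 | P3 35-38 | P1 38-40 | P0 40-43 | P6 43-44 | P3 44-47 | P0 47-50 | P3 50-52 | P0 52-54 |
Completion: P0=54  P1=40  P2=35  P3=52  P4=21  P5=3  P6=44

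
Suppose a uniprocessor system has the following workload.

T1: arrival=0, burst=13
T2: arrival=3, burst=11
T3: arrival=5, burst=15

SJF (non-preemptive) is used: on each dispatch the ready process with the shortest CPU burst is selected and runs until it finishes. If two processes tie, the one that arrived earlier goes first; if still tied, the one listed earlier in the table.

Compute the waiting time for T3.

Timeline: | T1 0-13 | T2 13-24 | T3 24-39 |
Completion: T1=13  T2=24  T3=39
Waiting(T3) = turnaround − burst = 34 − 15 = 19

19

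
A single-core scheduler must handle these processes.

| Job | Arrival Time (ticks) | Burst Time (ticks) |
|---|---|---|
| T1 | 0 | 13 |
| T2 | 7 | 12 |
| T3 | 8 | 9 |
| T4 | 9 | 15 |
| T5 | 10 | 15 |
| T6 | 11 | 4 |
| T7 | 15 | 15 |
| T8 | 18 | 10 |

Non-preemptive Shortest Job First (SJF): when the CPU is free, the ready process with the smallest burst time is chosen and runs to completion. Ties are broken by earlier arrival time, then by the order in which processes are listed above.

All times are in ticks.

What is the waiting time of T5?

Schedule: | T1 0-13 | T6 13-17 | T3 17-26 | T8 26-36 | T2 36-48 | T4 48-63 | T5 63-78 | T7 78-93 |
Completion: T1=13  T2=48  T3=26  T4=63  T5=78  T6=17  T7=93  T8=36
Turnaround (C−A): T1=13  T2=41  T3=18  T4=54  T5=68  T6=6  T7=78  T8=18
Waiting(T5) = turnaround − burst = 68 − 15 = 53

53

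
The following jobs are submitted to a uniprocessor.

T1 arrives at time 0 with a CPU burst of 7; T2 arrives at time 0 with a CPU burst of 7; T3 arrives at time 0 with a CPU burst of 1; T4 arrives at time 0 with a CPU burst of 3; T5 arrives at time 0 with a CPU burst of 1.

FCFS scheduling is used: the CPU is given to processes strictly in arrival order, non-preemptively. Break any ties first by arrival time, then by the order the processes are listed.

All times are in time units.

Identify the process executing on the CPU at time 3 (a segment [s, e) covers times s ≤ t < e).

T1

Schedule: | T1 0-7 | T2 7-14 | T3 14-15 | T4 15-18 | T5 18-19 |
Completion: T1=7  T2=14  T3=15  T4=18  T5=19
Turnaround (C−A): T1=7  T2=14  T3=15  T4=18  T5=19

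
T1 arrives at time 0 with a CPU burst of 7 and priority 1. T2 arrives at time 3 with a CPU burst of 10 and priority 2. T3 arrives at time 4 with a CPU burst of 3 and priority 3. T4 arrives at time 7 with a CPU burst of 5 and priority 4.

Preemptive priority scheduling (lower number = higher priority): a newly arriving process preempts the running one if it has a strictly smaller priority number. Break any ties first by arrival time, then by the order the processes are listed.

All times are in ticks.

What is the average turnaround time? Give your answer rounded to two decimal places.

13.75

Gantt: | T1 0-7 | T2 7-17 | T3 17-20 | T4 20-25 |
Completion: T1=7  T2=17  T3=20  T4=25
Turnaround times: T1=7, T2=14, T3=16, T4=18
Average turnaround = (7+14+16+18) / 4 = 55/4 = 13.75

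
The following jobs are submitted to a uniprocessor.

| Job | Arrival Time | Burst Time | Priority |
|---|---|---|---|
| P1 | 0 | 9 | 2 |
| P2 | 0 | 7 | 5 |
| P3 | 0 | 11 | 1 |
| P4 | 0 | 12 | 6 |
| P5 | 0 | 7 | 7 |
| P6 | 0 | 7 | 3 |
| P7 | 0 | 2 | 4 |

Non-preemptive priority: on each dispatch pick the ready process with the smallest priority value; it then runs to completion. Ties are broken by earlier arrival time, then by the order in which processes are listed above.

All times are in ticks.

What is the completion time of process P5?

55

Schedule: | P3 0-11 | P1 11-20 | P6 20-27 | P7 27-29 | P2 29-36 | P4 36-48 | P5 48-55 |
Completion: P1=20  P2=36  P3=11  P4=48  P5=55  P6=27  P7=29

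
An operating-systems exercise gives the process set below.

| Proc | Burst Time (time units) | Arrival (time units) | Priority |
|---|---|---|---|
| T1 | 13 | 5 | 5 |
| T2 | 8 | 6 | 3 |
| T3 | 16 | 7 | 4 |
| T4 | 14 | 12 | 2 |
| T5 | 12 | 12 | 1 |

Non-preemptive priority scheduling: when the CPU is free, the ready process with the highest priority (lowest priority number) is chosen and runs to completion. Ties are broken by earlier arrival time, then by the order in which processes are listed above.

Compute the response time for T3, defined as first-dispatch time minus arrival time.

Gantt: | idle 0-5 | T1 5-18 | T5 18-30 | T4 30-44 | T2 44-52 | T3 52-68 |
Completion: T1=18  T2=52  T3=68  T4=44  T5=30
Turnaround (C−A): T1=13  T2=46  T3=61  T4=32  T5=18
Response(T3) = first start − arrival = 52 − 7 = 45

45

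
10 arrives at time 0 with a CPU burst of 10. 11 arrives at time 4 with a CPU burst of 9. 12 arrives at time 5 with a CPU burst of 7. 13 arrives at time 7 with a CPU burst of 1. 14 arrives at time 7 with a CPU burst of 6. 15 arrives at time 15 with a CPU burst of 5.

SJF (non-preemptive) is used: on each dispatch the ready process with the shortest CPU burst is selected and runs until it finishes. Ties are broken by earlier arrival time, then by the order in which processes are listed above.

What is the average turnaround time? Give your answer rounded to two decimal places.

Gantt: | 10 0-10 | 13 10-11 | 14 11-17 | 15 17-22 | 12 22-29 | 11 29-38 |
Completion: 10=10  11=38  12=29  13=11  14=17  15=22
Turnaround times: 10=10, 11=34, 12=24, 13=4, 14=10, 15=7
Average turnaround = (10+34+24+4+10+7) / 6 = 89/6 = 14.83

14.83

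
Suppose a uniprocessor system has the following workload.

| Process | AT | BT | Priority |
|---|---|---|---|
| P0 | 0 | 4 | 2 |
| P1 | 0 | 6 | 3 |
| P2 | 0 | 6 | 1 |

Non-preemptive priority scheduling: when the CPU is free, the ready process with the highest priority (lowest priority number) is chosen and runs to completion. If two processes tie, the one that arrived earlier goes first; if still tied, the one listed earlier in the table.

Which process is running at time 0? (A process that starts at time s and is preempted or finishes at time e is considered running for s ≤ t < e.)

Gantt: | P2 0-6 | P0 6-10 | P1 10-16 |
Completion: P0=10  P1=16  P2=6
Turnaround (C−A): P0=10  P1=16  P2=6

P2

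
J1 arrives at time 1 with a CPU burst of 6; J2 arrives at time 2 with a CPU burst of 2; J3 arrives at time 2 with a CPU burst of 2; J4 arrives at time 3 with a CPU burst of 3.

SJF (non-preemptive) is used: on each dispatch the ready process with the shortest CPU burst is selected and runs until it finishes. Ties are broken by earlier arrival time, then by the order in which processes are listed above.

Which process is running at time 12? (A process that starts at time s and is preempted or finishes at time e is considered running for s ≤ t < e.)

J4

Gantt: | idle 0-1 | J1 1-7 | J2 7-9 | J3 9-11 | J4 11-14 |
Completion: J1=7  J2=9  J3=11  J4=14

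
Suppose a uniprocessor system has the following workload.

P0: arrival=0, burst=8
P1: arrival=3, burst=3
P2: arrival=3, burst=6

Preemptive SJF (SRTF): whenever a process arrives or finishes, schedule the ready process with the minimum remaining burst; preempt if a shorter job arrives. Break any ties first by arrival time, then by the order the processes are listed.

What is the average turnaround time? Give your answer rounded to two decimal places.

9.33

Timeline: | P0 0-3 | P1 3-6 | P0 6-11 | P2 11-17 |
Completion: P0=11  P1=6  P2=17
Turnaround times: P0=11, P1=3, P2=14
Average turnaround = (11+3+14) / 3 = 28/3 = 9.33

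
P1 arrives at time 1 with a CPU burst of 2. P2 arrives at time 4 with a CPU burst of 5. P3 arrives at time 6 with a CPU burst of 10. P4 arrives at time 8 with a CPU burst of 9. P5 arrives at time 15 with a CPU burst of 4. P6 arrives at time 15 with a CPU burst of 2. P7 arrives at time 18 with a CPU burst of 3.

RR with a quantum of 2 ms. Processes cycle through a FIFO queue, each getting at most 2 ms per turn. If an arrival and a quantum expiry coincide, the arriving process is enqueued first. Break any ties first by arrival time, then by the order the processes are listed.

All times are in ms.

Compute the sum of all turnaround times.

112

Timeline: | idle 0-1 | P1 1-3 | idle 3-4 | P2 4-6 | P3 6-8 | P2 8-10 | P4 10-12 | P3 12-14 | P2 14-15 | P4 15-17 | P3 17-19 | P5 19-21 | P6 21-23 | P4 23-25 | P7 25-27 | P3 27-29 | P5 29-31 | P4 31-33 | P7 33-34 | P3 34-36 | P4 36-37 |
Completion: P1=3  P2=15  P3=36  P4=37  P5=31  P6=23  P7=34
Turnaround (C−A): P1=2  P2=11  P3=30  P4=29  P5=16  P6=8  P7=16
Turnaround = completion − arrival: P1=2, P2=11, P3=30, P4=29, P5=16, P6=8, P7=16
Total turnaround = 2 + 11 + 30 + 29 + 16 + 8 + 16 = 112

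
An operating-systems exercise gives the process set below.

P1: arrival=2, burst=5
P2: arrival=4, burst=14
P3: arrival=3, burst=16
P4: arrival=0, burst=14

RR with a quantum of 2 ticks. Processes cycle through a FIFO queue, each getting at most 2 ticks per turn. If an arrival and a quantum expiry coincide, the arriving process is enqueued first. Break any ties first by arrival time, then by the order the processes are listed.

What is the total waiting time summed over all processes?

Gantt: | P4 0-2 | P1 2-4 | P4 4-6 | P3 6-8 | P2 8-10 | P1 10-12 | P4 12-14 | P3 14-16 | P2 16-18 | P1 18-19 | P4 19-21 | P3 21-23 | P2 23-25 | P4 25-27 | P3 27-29 | P2 29-31 | P4 31-33 | P3 33-35 | P2 35-37 | P4 37-39 | P3 39-41 | P2 41-43 | P3 43-45 | P2 45-47 | P3 47-49 |
Completion: P1=19  P2=47  P3=49  P4=39
Waiting = turnaround − burst: P1=12, P2=29, P3=30, P4=25
Total waiting = 12 + 29 + 30 + 25 = 96

96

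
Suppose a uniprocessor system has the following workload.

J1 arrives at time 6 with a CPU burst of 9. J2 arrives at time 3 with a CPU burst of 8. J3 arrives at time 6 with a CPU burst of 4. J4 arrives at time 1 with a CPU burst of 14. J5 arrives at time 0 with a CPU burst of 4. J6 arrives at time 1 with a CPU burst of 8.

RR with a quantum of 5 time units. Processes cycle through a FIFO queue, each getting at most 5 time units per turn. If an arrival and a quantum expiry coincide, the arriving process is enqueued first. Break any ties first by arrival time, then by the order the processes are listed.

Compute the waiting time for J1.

28

Schedule: | J5 0-4 | J4 4-9 | J6 9-14 | J2 14-19 | J1 19-24 | J3 24-28 | J4 28-33 | J6 33-36 | J2 36-39 | J1 39-43 | J4 43-47 |
Completion: J1=43  J2=39  J3=28  J4=47  J5=4  J6=36
Waiting(J1) = turnaround − burst = 37 − 9 = 28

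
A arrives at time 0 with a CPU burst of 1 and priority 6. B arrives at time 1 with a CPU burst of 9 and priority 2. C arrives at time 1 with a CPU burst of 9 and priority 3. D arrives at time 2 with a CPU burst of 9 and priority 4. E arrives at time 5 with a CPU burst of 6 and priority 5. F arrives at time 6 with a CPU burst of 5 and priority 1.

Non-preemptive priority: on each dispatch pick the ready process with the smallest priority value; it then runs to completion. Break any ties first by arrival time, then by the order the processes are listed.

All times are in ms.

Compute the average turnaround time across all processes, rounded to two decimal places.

Timeline: | A 0-1 | B 1-10 | F 10-15 | C 15-24 | D 24-33 | E 33-39 |
Completion: A=1  B=10  C=24  D=33  E=39  F=15
Turnaround times: A=1, B=9, C=23, D=31, E=34, F=9
Average turnaround = (1+9+23+31+34+9) / 6 = 107/6 = 17.83

17.83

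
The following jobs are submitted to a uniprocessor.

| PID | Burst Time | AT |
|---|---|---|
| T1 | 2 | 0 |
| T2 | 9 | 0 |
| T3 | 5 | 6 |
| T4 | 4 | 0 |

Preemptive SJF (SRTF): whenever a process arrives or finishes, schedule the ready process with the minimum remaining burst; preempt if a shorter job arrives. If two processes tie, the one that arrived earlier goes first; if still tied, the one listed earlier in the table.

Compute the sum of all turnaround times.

Timeline: | T1 0-2 | T4 2-6 | T3 6-11 | T2 11-20 |
Completion: T1=2  T2=20  T3=11  T4=6
Turnaround (C−A): T1=2  T2=20  T3=5  T4=6
Turnaround = completion − arrival: T1=2, T2=20, T3=5, T4=6
Total turnaround = 2 + 20 + 5 + 6 = 33

33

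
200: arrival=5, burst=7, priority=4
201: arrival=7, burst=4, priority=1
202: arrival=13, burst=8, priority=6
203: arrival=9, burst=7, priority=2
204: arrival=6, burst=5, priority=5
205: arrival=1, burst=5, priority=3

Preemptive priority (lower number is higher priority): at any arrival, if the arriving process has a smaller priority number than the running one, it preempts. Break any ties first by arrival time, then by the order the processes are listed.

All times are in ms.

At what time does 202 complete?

Schedule: | idle 0-1 | 205 1-6 | 200 6-7 | 201 7-11 | 203 11-18 | 200 18-24 | 204 24-29 | 202 29-37 |
Completion: 200=24  201=11  202=37  203=18  204=29  205=6

37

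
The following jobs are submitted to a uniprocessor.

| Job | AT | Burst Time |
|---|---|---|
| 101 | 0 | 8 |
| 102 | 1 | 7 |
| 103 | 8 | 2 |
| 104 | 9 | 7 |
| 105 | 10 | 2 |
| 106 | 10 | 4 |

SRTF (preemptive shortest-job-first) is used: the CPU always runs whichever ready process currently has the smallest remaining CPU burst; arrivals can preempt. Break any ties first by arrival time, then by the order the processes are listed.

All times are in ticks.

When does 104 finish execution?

30

Schedule: | 101 0-8 | 103 8-10 | 105 10-12 | 106 12-16 | 102 16-23 | 104 23-30 |
Completion: 101=8  102=23  103=10  104=30  105=12  106=16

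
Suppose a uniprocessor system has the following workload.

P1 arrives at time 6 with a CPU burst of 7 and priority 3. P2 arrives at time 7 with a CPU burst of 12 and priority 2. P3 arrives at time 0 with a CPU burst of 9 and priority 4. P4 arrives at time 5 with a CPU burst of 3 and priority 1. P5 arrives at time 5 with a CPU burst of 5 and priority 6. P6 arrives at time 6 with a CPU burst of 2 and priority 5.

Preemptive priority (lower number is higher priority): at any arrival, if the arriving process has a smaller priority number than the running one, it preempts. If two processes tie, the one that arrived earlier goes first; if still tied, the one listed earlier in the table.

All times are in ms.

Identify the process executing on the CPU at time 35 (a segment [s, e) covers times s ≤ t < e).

Timeline: | P3 0-5 | P4 5-8 | P2 8-20 | P1 20-27 | P3 27-31 | P6 31-33 | P5 33-38 |
Completion: P1=27  P2=20  P3=31  P4=8  P5=38  P6=33
Turnaround (C−A): P1=21  P2=13  P3=31  P4=3  P5=33  P6=27

P5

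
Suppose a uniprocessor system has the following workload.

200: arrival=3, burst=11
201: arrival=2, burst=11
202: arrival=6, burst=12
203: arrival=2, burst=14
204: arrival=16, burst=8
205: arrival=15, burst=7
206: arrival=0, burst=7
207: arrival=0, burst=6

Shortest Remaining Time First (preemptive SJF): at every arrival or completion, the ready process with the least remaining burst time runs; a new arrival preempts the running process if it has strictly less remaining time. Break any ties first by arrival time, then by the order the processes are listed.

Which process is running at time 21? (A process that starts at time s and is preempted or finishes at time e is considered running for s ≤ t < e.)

Timeline: | 207 0-6 | 206 6-13 | 201 13-15 | 205 15-22 | 204 22-30 | 201 30-39 | 200 39-50 | 202 50-62 | 203 62-76 |
Completion: 200=50  201=39  202=62  203=76  204=30  205=22  206=13  207=6
Turnaround (C−A): 200=47  201=37  202=56  203=74  204=14  205=7  206=13  207=6

205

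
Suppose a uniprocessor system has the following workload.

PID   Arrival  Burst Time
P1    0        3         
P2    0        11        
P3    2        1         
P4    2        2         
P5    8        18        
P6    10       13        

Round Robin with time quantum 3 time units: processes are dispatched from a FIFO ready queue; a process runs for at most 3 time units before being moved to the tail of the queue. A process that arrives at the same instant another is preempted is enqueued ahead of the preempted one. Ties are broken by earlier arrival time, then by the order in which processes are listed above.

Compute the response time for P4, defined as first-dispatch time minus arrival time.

Gantt: | P1 0-3 | P2 3-6 | P3 6-7 | P4 7-9 | P2 9-12 | P5 12-15 | P6 15-18 | P2 18-21 | P5 21-24 | P6 24-27 | P2 27-29 | P5 29-32 | P6 32-35 | P5 35-38 | P6 38-41 | P5 41-44 | P6 44-45 | P5 45-48 |
Completion: P1=3  P2=29  P3=7  P4=9  P5=48  P6=45
Response(P4) = first start − arrival = 7 − 2 = 5

5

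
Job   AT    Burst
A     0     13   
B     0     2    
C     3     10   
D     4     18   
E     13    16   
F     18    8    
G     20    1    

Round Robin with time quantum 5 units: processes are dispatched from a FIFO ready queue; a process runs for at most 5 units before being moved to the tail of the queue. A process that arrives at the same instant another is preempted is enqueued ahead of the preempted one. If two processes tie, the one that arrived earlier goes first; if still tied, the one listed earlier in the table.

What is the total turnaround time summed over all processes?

259

Timeline: | A 0-5 | B 5-7 | C 7-12 | D 12-17 | A 17-22 | C 22-27 | E 27-32 | D 32-37 | F 37-42 | G 42-43 | A 43-46 | E 46-51 | D 51-56 | F 56-59 | E 59-64 | D 64-67 | E 67-68 |
Completion: A=46  B=7  C=27  D=67  E=68  F=59  G=43
Turnaround = completion − arrival: A=46, B=7, C=24, D=63, E=55, F=41, G=23
Total turnaround = 46 + 7 + 24 + 63 + 55 + 41 + 23 = 259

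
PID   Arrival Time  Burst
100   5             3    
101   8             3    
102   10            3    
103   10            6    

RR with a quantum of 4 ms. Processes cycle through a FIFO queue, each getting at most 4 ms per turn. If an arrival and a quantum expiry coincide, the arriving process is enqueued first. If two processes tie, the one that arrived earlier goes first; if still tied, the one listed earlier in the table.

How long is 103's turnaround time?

Gantt: | idle 0-5 | 100 5-8 | 101 8-11 | 102 11-14 | 103 14-20 |
Completion: 100=8  101=11  102=14  103=20
Turnaround (C−A): 100=3  101=3  102=4  103=10
Turnaround(103) = completion − arrival = 20 − 10 = 10

10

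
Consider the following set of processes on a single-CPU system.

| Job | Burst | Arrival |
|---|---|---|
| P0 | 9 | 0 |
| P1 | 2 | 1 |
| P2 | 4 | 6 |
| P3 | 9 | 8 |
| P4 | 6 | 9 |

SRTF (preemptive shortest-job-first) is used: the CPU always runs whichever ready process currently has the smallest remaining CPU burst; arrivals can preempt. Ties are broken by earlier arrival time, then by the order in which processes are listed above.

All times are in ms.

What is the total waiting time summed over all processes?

Timeline: | P0 0-1 | P1 1-3 | P0 3-6 | P2 6-10 | P0 10-15 | P4 15-21 | P3 21-30 |
Completion: P0=15  P1=3  P2=10  P3=30  P4=21
Waiting = turnaround − burst: P0=6, P1=0, P2=0, P3=13, P4=6
Total waiting = 6 + 0 + 0 + 13 + 6 = 25

25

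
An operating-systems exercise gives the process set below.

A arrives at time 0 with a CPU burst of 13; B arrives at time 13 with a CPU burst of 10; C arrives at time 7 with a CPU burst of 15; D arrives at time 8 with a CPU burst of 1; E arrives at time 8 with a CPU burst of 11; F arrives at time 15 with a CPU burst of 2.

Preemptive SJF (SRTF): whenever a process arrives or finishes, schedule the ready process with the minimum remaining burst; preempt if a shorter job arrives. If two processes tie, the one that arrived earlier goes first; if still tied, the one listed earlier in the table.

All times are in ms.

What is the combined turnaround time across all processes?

Schedule: | A 0-8 | D 8-9 | A 9-14 | B 14-15 | F 15-17 | B 17-26 | E 26-37 | C 37-52 |
Completion: A=14  B=26  C=52  D=9  E=37  F=17
Turnaround (C−A): A=14  B=13  C=45  D=1  E=29  F=2
Turnaround = completion − arrival: A=14, B=13, C=45, D=1, E=29, F=2
Total turnaround = 14 + 13 + 45 + 1 + 29 + 2 = 104

104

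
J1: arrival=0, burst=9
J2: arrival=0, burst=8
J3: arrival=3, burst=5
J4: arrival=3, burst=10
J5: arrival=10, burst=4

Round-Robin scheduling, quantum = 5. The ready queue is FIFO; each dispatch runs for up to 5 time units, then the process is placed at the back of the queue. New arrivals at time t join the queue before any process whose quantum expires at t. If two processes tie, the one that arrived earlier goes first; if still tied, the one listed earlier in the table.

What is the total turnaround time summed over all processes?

Gantt: | J1 0-5 | J2 5-10 | J3 10-15 | J4 15-20 | J1 20-24 | J5 24-28 | J2 28-31 | J4 31-36 |
Completion: J1=24  J2=31  J3=15  J4=36  J5=28
Turnaround (C−A): J1=24  J2=31  J3=12  J4=33  J5=18
Turnaround = completion − arrival: J1=24, J2=31, J3=12, J4=33, J5=18
Total turnaround = 24 + 31 + 12 + 33 + 18 = 118

118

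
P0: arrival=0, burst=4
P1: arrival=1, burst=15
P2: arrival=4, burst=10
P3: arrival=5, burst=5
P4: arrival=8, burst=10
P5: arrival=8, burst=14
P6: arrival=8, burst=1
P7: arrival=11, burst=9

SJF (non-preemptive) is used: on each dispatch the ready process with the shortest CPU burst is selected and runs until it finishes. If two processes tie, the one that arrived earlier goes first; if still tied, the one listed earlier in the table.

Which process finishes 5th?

P7

Timeline: | P0 0-4 | P2 4-14 | P6 14-15 | P3 15-20 | P7 20-29 | P4 29-39 | P5 39-53 | P1 53-68 |
Completion: P0=4  P1=68  P2=14  P3=20  P4=39  P5=53  P6=15  P7=29
Turnaround (C−A): P0=4  P1=67  P2=10  P3=15  P4=31  P5=45  P6=7  P7=18
Finish order: P0 → P2 → P6 → P3 → P7 → P4 → P5 → P1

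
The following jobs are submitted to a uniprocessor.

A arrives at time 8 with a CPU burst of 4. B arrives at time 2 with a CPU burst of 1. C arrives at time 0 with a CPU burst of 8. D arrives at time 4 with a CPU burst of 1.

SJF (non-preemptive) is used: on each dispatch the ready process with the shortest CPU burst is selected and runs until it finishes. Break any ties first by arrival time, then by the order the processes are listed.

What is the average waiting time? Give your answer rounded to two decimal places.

Timeline: | C 0-8 | B 8-9 | D 9-10 | A 10-14 |
Completion: A=14  B=9  C=8  D=10
Turnaround (C−A): A=6  B=7  C=8  D=6
Waiting times: A=2, B=6, C=0, D=5
Average waiting = (2+6+0+5) / 4 = 13/4 = 3.25

3.25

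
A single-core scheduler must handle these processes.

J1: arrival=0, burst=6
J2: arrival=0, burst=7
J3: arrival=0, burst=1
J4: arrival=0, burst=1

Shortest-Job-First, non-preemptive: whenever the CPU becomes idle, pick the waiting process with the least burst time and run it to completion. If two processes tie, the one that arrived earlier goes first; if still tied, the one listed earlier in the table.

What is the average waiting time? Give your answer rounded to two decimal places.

Gantt: | J3 0-1 | J4 1-2 | J1 2-8 | J2 8-15 |
Completion: J1=8  J2=15  J3=1  J4=2
Turnaround (C−A): J1=8  J2=15  J3=1  J4=2
Waiting times: J1=2, J2=8, J3=0, J4=1
Average waiting = (2+8+0+1) / 4 = 11/4 = 2.75

2.75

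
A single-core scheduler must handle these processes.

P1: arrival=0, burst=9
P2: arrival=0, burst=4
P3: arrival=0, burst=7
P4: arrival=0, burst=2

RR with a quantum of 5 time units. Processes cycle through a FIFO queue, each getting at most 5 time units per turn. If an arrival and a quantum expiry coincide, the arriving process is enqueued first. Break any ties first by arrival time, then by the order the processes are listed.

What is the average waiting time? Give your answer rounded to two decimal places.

11.25

Gantt: | P1 0-5 | P2 5-9 | P3 9-14 | P4 14-16 | P1 16-20 | P3 20-22 |
Completion: P1=20  P2=9  P3=22  P4=16
Turnaround (C−A): P1=20  P2=9  P3=22  P4=16
Waiting times: P1=11, P2=5, P3=15, P4=14
Average waiting = (11+5+15+14) / 4 = 45/4 = 11.25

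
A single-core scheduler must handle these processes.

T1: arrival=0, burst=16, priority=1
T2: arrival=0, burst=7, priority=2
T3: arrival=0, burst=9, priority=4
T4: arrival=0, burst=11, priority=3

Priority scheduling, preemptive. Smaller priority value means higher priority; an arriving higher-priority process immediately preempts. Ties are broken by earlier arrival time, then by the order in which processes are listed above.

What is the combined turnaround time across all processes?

Schedule: | T1 0-16 | T2 16-23 | T4 23-34 | T3 34-43 |
Completion: T1=16  T2=23  T3=43  T4=34
Turnaround (C−A): T1=16  T2=23  T3=43  T4=34
Turnaround = completion − arrival: T1=16, T2=23, T3=43, T4=34
Total turnaround = 16 + 23 + 43 + 34 = 116

116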